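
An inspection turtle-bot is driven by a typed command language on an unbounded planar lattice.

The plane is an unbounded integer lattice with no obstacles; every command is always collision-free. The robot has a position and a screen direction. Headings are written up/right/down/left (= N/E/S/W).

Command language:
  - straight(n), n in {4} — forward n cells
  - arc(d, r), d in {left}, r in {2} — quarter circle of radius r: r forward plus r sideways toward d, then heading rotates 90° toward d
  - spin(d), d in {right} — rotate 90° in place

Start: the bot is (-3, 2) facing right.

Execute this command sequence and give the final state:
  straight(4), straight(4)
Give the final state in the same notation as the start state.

initial: (-3, 2) facing right
1. straight(4) → (1, 2) facing right
2. straight(4) → (5, 2) facing right

(5, 2) facing right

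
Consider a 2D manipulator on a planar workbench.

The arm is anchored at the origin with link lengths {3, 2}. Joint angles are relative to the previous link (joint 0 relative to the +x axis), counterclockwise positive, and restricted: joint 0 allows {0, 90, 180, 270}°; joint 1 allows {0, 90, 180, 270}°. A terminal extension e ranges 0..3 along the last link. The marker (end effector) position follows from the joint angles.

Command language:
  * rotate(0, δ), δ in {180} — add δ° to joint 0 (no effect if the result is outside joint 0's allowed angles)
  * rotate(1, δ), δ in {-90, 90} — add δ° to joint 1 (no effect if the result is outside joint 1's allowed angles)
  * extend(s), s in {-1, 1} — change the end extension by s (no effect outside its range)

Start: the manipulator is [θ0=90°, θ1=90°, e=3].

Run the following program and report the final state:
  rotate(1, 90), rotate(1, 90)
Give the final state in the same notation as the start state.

t0: [θ0=90°, θ1=90°, e=3]
[1] after rotate(1, 90): [θ0=90°, θ1=180°, e=3]
[2] after rotate(1, 90): [θ0=90°, θ1=270°, e=3]

[θ0=90°, θ1=270°, e=3]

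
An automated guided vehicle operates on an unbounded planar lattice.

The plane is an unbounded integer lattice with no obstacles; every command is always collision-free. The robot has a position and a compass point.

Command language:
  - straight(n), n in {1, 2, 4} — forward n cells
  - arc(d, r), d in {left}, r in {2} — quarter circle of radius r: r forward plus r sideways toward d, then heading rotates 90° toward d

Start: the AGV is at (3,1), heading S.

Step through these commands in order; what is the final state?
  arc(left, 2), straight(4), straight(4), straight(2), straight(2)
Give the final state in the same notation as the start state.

begin: at (3,1), heading S
1. arc(left, 2) → at (5,-1), heading E
2. straight(4) → at (9,-1), heading E
3. straight(4) → at (13,-1), heading E
4. straight(2) → at (15,-1), heading E
5. straight(2) → at (17,-1), heading E

at (17,-1), heading E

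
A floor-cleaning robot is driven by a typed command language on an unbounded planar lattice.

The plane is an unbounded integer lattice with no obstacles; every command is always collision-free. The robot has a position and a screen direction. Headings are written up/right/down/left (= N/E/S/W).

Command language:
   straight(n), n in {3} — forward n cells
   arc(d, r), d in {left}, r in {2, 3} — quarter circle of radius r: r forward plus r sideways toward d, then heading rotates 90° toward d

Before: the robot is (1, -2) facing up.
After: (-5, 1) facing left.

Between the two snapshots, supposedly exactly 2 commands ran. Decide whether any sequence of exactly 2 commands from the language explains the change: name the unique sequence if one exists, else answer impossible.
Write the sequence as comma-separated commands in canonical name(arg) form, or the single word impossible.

arc(left, 3), straight(3)

key: order matters: swapping arc(left, 3) and straight(3) lands elsewhere
begin: (1, -2) facing up
t=1 arc(left, 3) ⇒ (-2, 1) facing left
t=2 straight(3) ⇒ (-5, 1) facing left
no other 2-command option fits: unique.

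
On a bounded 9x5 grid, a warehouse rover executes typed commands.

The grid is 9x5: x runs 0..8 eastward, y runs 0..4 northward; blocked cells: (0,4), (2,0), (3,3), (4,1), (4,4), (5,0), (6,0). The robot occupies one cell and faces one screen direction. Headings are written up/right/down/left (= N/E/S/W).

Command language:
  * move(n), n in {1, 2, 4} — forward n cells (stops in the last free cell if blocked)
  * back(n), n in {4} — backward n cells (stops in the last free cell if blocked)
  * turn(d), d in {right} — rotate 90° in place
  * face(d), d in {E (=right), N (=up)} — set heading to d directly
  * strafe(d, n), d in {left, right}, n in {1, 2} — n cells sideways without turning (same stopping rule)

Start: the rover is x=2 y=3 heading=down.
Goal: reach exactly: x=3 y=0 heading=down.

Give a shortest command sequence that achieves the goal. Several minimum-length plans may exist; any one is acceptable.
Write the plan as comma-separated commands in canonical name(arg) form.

t0: x=2 y=3 heading=down
[1] after move(1): x=2 y=2 heading=down
[2] after strafe(left, 1): x=3 y=2 heading=down
[3] after move(2): x=3 y=0 heading=down
no 2-step plan works, so 3 is optimal.

move(1), strafe(left, 1), move(2)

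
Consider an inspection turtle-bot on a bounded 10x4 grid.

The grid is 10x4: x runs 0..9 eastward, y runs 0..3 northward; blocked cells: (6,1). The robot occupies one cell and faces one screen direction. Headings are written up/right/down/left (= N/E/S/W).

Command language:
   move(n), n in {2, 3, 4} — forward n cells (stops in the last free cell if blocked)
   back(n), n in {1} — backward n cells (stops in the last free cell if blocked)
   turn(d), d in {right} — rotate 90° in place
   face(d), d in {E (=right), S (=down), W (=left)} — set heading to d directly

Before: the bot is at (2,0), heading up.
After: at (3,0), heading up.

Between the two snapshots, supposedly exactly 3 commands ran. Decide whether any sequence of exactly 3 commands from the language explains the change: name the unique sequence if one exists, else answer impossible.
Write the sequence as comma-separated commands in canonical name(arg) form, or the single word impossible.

face(W), back(1), turn(right)

key: still facing N at the end — net rotation zero over 3 steps
t0: at (2,0), heading up
t=1 face(W) ⇒ at (2,0), heading left
t=2 back(1) ⇒ at (3,0), heading left
t=3 turn(right) ⇒ at (3,0), heading up
all 512 alternatives checked — unique.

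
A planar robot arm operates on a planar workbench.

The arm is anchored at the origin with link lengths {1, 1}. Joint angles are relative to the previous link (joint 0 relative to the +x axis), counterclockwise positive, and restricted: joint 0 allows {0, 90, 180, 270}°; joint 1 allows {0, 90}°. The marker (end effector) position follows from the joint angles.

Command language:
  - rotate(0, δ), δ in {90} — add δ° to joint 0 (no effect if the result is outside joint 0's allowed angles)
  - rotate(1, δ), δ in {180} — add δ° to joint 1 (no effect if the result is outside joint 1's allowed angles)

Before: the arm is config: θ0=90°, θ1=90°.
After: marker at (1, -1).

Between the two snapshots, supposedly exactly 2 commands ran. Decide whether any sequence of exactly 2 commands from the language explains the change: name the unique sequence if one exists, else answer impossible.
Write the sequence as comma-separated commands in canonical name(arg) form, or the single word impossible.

rotate(0, 90), rotate(0, 90)

t0: config: θ0=90°, θ1=90°
step 1 (rotate(0, 90)): config: θ0=180°, θ1=90°
step 2 (rotate(0, 90)): config: θ0=270°, θ1=90°
all 4 alternatives checked — unique.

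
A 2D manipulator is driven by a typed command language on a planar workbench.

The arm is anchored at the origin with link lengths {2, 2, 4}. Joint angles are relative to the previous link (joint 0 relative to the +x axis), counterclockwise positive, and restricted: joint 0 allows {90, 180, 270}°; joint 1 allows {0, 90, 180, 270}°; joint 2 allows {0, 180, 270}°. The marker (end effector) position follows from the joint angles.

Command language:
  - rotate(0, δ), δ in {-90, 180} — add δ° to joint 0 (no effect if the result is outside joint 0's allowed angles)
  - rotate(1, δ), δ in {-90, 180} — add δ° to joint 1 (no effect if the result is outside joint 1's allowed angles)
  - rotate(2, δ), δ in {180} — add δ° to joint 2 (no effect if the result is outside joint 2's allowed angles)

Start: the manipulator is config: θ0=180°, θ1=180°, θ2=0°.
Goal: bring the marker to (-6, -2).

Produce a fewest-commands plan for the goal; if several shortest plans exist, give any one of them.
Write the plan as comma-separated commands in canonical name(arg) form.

begin: config: θ0=180°, θ1=180°, θ2=0°
[1] after rotate(1, -90): config: θ0=180°, θ1=90°, θ2=0°
[2] after rotate(1, 180): config: θ0=180°, θ1=270°, θ2=0°
[3] after rotate(0, -90): config: θ0=90°, θ1=270°, θ2=0°
[4] after rotate(0, 180): config: θ0=270°, θ1=270°, θ2=0°
shorter routes all fall short; 4 is best.

rotate(1, -90), rotate(1, 180), rotate(0, -90), rotate(0, 180)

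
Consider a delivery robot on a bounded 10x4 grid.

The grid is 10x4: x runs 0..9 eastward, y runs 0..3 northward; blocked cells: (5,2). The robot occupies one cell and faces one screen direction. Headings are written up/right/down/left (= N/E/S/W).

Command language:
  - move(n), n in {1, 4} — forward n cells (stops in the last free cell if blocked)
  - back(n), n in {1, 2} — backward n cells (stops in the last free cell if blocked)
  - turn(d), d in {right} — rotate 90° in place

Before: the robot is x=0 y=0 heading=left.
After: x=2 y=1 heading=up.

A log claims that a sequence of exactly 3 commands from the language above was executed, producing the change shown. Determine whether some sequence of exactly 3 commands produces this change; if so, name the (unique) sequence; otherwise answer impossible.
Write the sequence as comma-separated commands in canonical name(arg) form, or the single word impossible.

key: position moved to (2,1) AND the heading swung to N — translation plus rotation needed
from: x=0 y=0 heading=left
1. back(2) → x=2 y=0 heading=left
2. turn(right) → x=2 y=0 heading=up
3. move(1) → x=2 y=1 heading=up
no rival 3-sequence matches.

back(2), turn(right), move(1)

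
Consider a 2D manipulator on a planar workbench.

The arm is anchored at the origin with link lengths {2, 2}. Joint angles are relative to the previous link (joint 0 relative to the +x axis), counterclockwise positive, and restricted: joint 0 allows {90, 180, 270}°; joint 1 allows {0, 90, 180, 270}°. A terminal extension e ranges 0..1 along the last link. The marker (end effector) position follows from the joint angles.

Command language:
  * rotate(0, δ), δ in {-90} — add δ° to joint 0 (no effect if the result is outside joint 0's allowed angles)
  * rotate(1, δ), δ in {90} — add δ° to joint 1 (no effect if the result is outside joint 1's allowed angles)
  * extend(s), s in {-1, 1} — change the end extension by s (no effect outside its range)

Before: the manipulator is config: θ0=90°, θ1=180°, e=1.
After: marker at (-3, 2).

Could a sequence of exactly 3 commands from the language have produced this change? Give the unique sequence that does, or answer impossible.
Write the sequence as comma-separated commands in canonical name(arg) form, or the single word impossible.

initial: config: θ0=90°, θ1=180°, e=1
[1] after rotate(1, 90): config: θ0=90°, θ1=270°, e=1
[2] after rotate(1, 90): config: θ0=90°, θ1=0°, e=1
[3] after rotate(1, 90): config: θ0=90°, θ1=90°, e=1
no other 3-command option fits: unique.

rotate(1, 90), rotate(1, 90), rotate(1, 90)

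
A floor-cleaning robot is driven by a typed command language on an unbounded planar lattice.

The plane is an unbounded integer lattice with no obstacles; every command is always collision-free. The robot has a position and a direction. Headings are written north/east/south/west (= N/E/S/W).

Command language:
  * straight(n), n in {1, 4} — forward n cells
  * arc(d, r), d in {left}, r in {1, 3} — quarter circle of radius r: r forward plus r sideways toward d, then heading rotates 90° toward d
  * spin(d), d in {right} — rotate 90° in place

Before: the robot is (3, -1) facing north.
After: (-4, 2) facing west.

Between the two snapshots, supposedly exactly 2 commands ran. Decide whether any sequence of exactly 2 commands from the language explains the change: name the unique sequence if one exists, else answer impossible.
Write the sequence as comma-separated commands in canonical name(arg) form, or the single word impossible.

key: running straight(4) before arc(left, 3) would end elsewhere — order is forced
t0: (3, -1) facing north
1. arc(left, 3) → (0, 2) facing west
2. straight(4) → (-4, 2) facing west
all 25 alternatives checked — unique.

arc(left, 3), straight(4)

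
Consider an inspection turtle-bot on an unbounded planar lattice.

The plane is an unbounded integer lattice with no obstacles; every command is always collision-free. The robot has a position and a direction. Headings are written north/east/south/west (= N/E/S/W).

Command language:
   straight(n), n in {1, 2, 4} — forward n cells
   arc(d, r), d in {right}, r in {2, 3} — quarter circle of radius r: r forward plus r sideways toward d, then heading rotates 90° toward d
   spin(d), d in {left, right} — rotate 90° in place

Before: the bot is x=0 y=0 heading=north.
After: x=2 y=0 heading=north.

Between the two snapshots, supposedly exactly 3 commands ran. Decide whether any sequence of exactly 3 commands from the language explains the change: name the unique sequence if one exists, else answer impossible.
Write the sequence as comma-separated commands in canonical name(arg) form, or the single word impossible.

key: order matters: swapping spin(right) and spin(left) lands elsewhere
from: x=0 y=0 heading=north
[1] after spin(right): x=0 y=0 heading=east
[2] after straight(2): x=2 y=0 heading=east
[3] after spin(left): x=2 y=0 heading=north
no other 3-command option fits: unique.

spin(right), straight(2), spin(left)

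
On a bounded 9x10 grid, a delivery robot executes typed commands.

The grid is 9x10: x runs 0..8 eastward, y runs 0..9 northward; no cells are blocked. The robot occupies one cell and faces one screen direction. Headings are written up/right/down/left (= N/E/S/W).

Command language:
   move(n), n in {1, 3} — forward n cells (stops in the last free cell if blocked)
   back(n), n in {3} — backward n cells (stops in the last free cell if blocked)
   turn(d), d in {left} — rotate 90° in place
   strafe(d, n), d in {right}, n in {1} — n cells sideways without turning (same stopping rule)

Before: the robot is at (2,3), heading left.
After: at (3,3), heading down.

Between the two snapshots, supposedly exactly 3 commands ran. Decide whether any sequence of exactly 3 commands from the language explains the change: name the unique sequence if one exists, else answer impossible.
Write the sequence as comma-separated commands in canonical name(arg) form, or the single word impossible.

key: position moved to (3,3) AND the heading swung to S — translation plus rotation needed
begin: at (2,3), heading left
t=1 move(3) ⇒ at (0,3), heading left
t=2 back(3) ⇒ at (3,3), heading left
t=3 turn(left) ⇒ at (3,3), heading down
all 125 alternatives checked — unique.

move(3), back(3), turn(left)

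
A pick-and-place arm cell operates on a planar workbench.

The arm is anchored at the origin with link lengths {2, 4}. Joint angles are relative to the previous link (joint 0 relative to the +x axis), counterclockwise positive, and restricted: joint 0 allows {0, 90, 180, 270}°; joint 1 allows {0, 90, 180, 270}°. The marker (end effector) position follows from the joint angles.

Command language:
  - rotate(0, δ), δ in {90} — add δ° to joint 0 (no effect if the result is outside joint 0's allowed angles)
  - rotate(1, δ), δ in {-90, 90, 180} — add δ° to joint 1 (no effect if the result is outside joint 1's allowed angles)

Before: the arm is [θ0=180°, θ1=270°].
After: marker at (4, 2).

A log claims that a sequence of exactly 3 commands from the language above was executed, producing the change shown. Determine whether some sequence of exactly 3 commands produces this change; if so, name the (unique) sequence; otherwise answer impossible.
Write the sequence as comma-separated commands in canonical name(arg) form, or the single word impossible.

from: [θ0=180°, θ1=270°]
1. rotate(0, 90) → [θ0=270°, θ1=270°]
2. rotate(0, 90) → [θ0=0°, θ1=270°]
3. rotate(0, 90) → [θ0=90°, θ1=270°]
all 64 alternatives checked — unique.

rotate(0, 90), rotate(0, 90), rotate(0, 90)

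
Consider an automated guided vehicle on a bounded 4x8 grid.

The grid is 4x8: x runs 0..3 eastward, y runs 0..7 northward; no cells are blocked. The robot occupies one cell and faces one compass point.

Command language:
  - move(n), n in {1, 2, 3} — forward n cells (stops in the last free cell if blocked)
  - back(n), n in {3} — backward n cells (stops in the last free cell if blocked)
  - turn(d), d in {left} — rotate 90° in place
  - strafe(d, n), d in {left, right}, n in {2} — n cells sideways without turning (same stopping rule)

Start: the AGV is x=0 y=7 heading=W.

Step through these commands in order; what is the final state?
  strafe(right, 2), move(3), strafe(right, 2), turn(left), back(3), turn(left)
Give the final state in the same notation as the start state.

t0: x=0 y=7 heading=W
t=1 strafe(right, 2) ⇒ x=0 y=7 heading=W
t=2 move(3) ⇒ x=0 y=7 heading=W
t=3 strafe(right, 2) ⇒ x=0 y=7 heading=W
t=4 turn(left) ⇒ x=0 y=7 heading=S
t=5 back(3) ⇒ x=0 y=7 heading=S
t=6 turn(left) ⇒ x=0 y=7 heading=E

x=0 y=7 heading=E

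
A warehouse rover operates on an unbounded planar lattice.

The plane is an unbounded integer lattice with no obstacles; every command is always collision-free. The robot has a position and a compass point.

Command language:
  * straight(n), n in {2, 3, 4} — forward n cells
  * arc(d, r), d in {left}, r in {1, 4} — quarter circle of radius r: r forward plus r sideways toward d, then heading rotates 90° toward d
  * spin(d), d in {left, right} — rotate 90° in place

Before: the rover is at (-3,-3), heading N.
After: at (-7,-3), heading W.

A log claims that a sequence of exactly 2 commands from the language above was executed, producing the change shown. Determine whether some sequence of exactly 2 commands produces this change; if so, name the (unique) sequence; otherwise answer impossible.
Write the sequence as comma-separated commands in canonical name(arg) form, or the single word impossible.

spin(left), straight(4)

key: running straight(4) before spin(left) would end elsewhere — order is forced
begin: at (-3,-3), heading N
step 1 (spin(left)): at (-3,-3), heading W
step 2 (straight(4)): at (-7,-3), heading W
all 49 alternatives checked — unique.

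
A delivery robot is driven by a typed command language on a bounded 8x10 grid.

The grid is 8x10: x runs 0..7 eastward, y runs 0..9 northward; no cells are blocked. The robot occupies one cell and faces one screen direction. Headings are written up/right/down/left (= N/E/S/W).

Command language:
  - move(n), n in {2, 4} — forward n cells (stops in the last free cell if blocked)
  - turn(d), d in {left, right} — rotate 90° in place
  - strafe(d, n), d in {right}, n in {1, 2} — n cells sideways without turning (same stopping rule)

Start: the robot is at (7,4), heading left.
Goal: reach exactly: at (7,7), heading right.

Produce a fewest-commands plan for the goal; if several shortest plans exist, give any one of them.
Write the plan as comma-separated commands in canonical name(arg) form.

initial: at (7,4), heading left
step 1 (turn(right)): at (7,4), heading up
step 2 (move(4)): at (7,8), heading up
step 3 (turn(right)): at (7,8), heading right
step 4 (strafe(right, 1)): at (7,7), heading right
nothing shorter than 4 reaches the goal.

turn(right), move(4), turn(right), strafe(right, 1)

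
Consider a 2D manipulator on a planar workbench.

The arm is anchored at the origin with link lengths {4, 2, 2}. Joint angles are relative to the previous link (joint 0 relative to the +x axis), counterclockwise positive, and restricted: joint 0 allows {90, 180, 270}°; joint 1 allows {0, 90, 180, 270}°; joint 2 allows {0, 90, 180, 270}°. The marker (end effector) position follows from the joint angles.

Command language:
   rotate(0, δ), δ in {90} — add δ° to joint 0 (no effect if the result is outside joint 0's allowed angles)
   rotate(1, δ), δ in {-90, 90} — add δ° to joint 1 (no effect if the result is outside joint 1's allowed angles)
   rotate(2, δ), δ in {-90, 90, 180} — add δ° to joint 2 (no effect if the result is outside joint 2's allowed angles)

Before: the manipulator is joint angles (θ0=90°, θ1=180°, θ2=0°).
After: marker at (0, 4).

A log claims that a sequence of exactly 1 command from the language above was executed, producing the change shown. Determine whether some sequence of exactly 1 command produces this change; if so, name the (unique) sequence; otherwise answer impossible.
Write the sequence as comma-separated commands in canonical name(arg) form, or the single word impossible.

rotate(2, 180)

from: joint angles (θ0=90°, θ1=180°, θ2=0°)
step 1 (rotate(2, 180)): joint angles (θ0=90°, θ1=180°, θ2=180°)
no other 1-command option fits: unique.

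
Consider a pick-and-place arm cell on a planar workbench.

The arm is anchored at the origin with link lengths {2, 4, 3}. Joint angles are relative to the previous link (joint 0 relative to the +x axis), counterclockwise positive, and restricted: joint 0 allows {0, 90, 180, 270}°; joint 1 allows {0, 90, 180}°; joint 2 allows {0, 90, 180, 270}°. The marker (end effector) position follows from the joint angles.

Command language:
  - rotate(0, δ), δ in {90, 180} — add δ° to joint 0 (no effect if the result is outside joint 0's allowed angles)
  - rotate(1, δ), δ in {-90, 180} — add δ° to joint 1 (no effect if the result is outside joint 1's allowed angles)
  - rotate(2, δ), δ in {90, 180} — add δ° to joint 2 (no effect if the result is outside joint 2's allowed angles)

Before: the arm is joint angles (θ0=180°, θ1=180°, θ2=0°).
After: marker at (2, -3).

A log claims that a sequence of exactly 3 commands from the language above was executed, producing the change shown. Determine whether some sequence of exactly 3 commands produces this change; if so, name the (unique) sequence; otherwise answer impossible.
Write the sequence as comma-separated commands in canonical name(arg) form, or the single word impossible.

t0: joint angles (θ0=180°, θ1=180°, θ2=0°)
t=1 rotate(2, 90) ⇒ joint angles (θ0=180°, θ1=180°, θ2=90°)
t=2 rotate(2, 90) ⇒ joint angles (θ0=180°, θ1=180°, θ2=180°)
t=3 rotate(2, 90) ⇒ joint angles (θ0=180°, θ1=180°, θ2=270°)
all 216 alternatives checked — unique.

rotate(2, 90), rotate(2, 90), rotate(2, 90)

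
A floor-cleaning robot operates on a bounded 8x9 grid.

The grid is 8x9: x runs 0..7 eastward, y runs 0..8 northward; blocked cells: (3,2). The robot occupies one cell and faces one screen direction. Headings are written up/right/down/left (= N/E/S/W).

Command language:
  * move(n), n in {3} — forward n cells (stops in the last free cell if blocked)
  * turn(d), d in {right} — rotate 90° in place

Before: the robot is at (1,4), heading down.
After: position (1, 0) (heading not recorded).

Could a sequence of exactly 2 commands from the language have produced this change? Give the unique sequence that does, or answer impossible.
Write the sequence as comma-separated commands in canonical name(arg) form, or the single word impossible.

move(3), move(3)

key: the second move(3) runs into the grid edge before its full distance
t0: at (1,4), heading down
step 1 (move(3)): at (1,1), heading down
step 2 (move(3)): at (1,0), heading down
no other 2-command option fits: unique.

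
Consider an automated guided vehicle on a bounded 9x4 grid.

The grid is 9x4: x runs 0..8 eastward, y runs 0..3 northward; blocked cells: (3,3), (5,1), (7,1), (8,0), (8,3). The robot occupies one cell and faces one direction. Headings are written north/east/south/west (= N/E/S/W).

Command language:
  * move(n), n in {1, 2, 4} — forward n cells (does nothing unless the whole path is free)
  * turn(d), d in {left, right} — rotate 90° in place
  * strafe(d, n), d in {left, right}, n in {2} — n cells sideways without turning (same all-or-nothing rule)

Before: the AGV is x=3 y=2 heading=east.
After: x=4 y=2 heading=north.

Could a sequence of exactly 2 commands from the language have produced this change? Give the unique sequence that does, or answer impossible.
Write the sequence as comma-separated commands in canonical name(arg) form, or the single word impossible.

key: position moved to (4,2) AND the heading swung to N — translation plus rotation needed
start: x=3 y=2 heading=east
step 1 (move(1)): x=4 y=2 heading=east
step 2 (turn(left)): x=4 y=2 heading=north
no rival 2-sequence matches.

move(1), turn(left)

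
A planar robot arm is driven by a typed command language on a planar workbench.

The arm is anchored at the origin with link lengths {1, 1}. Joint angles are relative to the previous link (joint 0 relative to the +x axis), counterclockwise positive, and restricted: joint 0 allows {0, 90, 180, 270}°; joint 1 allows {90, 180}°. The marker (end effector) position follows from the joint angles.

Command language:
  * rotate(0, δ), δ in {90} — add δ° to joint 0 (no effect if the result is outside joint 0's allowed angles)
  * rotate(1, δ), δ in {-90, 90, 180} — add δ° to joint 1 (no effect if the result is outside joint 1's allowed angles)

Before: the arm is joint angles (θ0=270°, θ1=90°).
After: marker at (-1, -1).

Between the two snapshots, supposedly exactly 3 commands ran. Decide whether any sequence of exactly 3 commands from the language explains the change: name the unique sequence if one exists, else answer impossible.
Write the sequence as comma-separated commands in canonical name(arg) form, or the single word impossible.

rotate(0, 90), rotate(0, 90), rotate(0, 90)

start: joint angles (θ0=270°, θ1=90°)
t=1 rotate(0, 90) ⇒ joint angles (θ0=0°, θ1=90°)
t=2 rotate(0, 90) ⇒ joint angles (θ0=90°, θ1=90°)
t=3 rotate(0, 90) ⇒ joint angles (θ0=180°, θ1=90°)
all 64 alternatives checked — unique.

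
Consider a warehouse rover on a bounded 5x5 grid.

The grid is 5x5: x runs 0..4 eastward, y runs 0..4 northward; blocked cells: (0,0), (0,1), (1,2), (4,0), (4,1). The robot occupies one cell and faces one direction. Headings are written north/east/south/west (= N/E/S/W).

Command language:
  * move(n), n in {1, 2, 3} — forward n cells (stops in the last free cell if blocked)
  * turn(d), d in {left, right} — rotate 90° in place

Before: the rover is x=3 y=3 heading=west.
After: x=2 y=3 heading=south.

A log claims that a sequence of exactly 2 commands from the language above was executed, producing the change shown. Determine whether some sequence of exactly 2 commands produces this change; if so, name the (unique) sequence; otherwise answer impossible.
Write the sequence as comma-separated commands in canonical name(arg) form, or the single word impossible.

key: cell and facing (now S) both changed — the 2 commands mix motion and turning
begin: x=3 y=3 heading=west
t=1 move(1) ⇒ x=2 y=3 heading=west
t=2 turn(left) ⇒ x=2 y=3 heading=south
all 25 alternatives checked — unique.

move(1), turn(left)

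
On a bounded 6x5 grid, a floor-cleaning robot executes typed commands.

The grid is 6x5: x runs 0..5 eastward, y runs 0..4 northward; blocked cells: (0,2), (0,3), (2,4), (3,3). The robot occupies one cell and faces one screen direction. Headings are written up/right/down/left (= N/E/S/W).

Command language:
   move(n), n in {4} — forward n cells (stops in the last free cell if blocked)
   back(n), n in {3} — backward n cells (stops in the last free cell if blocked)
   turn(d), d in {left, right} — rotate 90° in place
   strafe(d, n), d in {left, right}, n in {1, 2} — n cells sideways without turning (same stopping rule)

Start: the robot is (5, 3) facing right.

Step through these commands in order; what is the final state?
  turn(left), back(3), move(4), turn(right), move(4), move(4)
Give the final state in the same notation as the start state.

(5, 4) facing right

from: (5, 3) facing right
step 1 (turn(left)): (5, 3) facing up
step 2 (back(3)): (5, 0) facing up
step 3 (move(4)): (5, 4) facing up
step 4 (turn(right)): (5, 4) facing right
step 5 (move(4)): (5, 4) facing right
step 6 (move(4)): (5, 4) facing right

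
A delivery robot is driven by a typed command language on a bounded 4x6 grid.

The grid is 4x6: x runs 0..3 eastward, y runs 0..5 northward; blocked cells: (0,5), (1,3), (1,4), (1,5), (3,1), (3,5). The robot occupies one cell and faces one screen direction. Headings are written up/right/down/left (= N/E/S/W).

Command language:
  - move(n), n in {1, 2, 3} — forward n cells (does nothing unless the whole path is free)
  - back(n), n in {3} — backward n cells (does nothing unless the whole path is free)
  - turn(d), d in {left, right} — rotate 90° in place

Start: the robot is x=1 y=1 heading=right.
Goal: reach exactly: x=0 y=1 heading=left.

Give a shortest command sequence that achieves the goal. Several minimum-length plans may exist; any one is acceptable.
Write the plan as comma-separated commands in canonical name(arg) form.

turn(right), turn(right), move(1)

initial: x=1 y=1 heading=right
[1] after turn(right): x=1 y=1 heading=down
[2] after turn(right): x=1 y=1 heading=left
[3] after move(1): x=0 y=1 heading=left
minimal: 3 command(s), checked below 3.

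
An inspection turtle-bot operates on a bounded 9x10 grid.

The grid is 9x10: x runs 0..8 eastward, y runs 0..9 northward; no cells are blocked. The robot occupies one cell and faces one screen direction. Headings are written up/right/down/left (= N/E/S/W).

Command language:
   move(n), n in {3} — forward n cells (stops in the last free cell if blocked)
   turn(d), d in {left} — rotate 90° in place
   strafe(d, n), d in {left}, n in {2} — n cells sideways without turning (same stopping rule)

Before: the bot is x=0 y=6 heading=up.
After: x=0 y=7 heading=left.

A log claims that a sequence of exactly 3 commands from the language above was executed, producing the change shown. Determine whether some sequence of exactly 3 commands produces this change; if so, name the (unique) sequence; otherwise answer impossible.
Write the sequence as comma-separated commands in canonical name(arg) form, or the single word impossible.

key: order matters: swapping move(3) and strafe(left, 2) lands elsewhere
start: x=0 y=6 heading=up
step 1 (move(3)): x=0 y=9 heading=up
step 2 (turn(left)): x=0 y=9 heading=left
step 3 (strafe(left, 2)): x=0 y=7 heading=left
all 27 alternatives checked — unique.

move(3), turn(left), strafe(left, 2)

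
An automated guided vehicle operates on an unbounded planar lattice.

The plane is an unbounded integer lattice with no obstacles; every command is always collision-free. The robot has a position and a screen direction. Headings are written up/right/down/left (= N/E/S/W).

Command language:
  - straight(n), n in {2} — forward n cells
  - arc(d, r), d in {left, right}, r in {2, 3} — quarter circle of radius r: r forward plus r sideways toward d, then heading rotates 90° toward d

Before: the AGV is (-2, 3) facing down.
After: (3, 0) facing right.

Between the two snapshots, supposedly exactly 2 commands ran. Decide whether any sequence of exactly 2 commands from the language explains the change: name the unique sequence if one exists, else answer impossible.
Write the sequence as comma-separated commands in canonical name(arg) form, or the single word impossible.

key: position moved to (3,0) AND the heading swung to E — translation plus rotation needed
start: (-2, 3) facing down
[1] after arc(left, 3): (1, 0) facing right
[2] after straight(2): (3, 0) facing right
no rival 2-sequence matches.

arc(left, 3), straight(2)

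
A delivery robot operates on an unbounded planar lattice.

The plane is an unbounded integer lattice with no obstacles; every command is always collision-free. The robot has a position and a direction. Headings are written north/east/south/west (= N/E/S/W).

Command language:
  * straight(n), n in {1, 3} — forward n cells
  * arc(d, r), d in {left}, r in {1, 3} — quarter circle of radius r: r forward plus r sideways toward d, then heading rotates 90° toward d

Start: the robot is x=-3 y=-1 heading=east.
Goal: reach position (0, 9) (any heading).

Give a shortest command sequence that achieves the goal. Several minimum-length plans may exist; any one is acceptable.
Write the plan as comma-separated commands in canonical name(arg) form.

arc(left, 3), straight(1), straight(3), straight(3)

begin: x=-3 y=-1 heading=east
t=1 arc(left, 3) ⇒ x=0 y=2 heading=north
t=2 straight(1) ⇒ x=0 y=3 heading=north
t=3 straight(3) ⇒ x=0 y=6 heading=north
t=4 straight(3) ⇒ x=0 y=9 heading=north
shorter routes all fall short; 4 is best.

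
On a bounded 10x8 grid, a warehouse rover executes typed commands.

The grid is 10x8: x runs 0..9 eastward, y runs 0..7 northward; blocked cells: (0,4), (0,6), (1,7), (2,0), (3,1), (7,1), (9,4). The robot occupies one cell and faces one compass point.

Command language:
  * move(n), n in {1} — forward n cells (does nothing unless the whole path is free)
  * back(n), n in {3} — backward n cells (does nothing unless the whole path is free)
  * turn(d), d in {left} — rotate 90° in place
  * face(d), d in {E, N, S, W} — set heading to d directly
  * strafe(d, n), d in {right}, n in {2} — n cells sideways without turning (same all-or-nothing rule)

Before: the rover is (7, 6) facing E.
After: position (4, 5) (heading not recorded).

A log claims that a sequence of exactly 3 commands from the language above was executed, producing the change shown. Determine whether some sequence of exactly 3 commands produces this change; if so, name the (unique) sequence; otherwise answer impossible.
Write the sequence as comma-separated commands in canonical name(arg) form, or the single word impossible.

back(3), face(S), move(1)

key: order matters: swapping back(3) and move(1) lands elsewhere
from: (7, 6) facing E
[1] after back(3): (4, 6) facing E
[2] after face(S): (4, 6) facing S
[3] after move(1): (4, 5) facing S
all 512 alternatives checked — unique.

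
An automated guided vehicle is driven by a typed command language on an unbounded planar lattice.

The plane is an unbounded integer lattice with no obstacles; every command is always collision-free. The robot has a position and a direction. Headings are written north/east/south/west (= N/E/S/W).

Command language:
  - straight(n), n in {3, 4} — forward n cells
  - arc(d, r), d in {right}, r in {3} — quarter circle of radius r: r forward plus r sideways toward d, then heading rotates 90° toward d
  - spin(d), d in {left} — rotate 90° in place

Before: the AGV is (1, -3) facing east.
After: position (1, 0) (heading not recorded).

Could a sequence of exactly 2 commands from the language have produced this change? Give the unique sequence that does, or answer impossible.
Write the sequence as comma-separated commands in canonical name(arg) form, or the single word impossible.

key: running straight(3) before spin(left) would end elsewhere — order is forced
initial: (1, -3) facing east
step 1 (spin(left)): (1, -3) facing north
step 2 (straight(3)): (1, 0) facing north
uniquely the one of 16 2-step routes that fits.

spin(left), straight(3)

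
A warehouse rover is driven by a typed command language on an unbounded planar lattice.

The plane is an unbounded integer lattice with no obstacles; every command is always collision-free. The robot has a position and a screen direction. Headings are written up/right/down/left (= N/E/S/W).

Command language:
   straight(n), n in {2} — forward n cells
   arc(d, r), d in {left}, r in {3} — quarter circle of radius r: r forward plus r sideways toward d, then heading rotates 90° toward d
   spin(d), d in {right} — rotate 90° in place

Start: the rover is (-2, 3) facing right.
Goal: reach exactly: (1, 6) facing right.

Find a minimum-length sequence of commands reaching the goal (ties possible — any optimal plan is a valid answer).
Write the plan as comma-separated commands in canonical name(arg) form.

arc(left, 3), spin(right)

start: (-2, 3) facing right
step 1 (arc(left, 3)): (1, 6) facing up
step 2 (spin(right)): (1, 6) facing right
minimal: 2 command(s), checked below 2.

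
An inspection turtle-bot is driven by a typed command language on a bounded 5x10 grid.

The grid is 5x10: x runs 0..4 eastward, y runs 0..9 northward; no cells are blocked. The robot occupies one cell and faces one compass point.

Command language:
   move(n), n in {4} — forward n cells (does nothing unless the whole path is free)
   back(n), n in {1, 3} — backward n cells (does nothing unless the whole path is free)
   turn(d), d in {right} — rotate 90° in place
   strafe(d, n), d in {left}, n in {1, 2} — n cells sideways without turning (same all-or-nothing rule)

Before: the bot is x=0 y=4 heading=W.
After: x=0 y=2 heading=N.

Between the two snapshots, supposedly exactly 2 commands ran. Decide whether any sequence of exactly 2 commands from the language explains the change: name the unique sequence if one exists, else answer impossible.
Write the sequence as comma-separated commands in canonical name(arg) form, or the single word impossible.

strafe(left, 2), turn(right)

key: position moved to (0,2) AND the heading swung to N — translation plus rotation needed
initial: x=0 y=4 heading=W
1. strafe(left, 2) → x=0 y=2 heading=W
2. turn(right) → x=0 y=2 heading=N
all 36 alternatives checked — unique.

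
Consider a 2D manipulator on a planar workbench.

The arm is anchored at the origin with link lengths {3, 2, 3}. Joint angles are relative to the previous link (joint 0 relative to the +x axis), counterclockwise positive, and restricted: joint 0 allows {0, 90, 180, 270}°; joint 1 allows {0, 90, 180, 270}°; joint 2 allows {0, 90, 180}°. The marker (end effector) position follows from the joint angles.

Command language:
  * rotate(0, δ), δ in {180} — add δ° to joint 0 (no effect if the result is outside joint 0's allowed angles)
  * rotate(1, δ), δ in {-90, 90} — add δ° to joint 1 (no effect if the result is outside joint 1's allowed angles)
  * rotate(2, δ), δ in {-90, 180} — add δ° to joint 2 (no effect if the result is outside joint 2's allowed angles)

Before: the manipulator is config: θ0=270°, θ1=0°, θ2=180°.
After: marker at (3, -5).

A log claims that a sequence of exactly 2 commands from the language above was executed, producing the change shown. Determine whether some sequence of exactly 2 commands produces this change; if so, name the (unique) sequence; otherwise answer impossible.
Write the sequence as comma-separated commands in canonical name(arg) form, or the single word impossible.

key: order matters: swapping rotate(2, -90) and rotate(2, 180) lands elsewhere
t0: config: θ0=270°, θ1=0°, θ2=180°
[1] after rotate(2, -90): config: θ0=270°, θ1=0°, θ2=90°
[2] after rotate(2, 180): config: θ0=270°, θ1=0°, θ2=90°
all 25 alternatives checked — unique.

rotate(2, -90), rotate(2, 180)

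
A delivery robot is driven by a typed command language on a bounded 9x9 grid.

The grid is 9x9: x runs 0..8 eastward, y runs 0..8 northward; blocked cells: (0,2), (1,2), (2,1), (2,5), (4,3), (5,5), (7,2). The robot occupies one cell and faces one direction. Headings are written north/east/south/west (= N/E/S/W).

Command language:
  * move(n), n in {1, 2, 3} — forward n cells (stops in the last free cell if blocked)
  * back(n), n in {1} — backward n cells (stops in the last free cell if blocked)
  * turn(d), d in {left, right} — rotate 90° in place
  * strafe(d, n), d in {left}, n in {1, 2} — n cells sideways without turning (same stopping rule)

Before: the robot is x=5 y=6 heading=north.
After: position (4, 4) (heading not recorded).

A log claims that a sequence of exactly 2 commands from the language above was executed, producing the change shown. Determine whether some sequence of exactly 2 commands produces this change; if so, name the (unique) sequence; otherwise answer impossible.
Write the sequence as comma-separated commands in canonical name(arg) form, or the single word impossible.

checked all 2-command options: none fits.

impossible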